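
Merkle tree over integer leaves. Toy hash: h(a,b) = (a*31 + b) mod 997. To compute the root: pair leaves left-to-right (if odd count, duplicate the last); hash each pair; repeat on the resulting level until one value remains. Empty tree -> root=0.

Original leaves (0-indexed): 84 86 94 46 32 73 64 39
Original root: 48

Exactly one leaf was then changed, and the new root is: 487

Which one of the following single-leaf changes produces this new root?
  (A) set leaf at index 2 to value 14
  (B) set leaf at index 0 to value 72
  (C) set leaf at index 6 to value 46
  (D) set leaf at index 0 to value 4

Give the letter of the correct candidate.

Original leaves: [84, 86, 94, 46, 32, 73, 64, 39]
Target new root: 487
Try each candidate change and compute the resulting root:
Candidate A: set leaf[2] = 14 -> leaves = [84, 86, 14, 46, 32, 73, 64, 39]
  L0: [84, 86, 14, 46, 32, 73, 64, 39]
  L1: h(84,86)=(84*31+86)%997=696 h(14,46)=(14*31+46)%997=480 h(32,73)=(32*31+73)%997=68 h(64,39)=(64*31+39)%997=29 -> [696, 480, 68, 29]
  L2: h(696,480)=(696*31+480)%997=122 h(68,29)=(68*31+29)%997=143 -> [122, 143]
  L3: h(122,143)=(122*31+143)%997=934 -> [934]
  root = 934 != target 487
Candidate B: set leaf[0] = 72 -> leaves = [72, 86, 94, 46, 32, 73, 64, 39]
  L0: [72, 86, 94, 46, 32, 73, 64, 39]
  L1: h(72,86)=(72*31+86)%997=324 h(94,46)=(94*31+46)%997=966 h(32,73)=(32*31+73)%997=68 h(64,39)=(64*31+39)%997=29 -> [324, 966, 68, 29]
  L2: h(324,966)=(324*31+966)%997=43 h(68,29)=(68*31+29)%997=143 -> [43, 143]
  L3: h(43,143)=(43*31+143)%997=479 -> [479]
  root = 479 != target 487
Candidate C: set leaf[6] = 46 -> leaves = [84, 86, 94, 46, 32, 73, 46, 39]
  L0: [84, 86, 94, 46, 32, 73, 46, 39]
  L1: h(84,86)=(84*31+86)%997=696 h(94,46)=(94*31+46)%997=966 h(32,73)=(32*31+73)%997=68 h(46,39)=(46*31+39)%997=468 -> [696, 966, 68, 468]
  L2: h(696,966)=(696*31+966)%997=608 h(68,468)=(68*31+468)%997=582 -> [608, 582]
  L3: h(608,582)=(608*31+582)%997=487 -> [487]
  root = 487 == target 487  ** MATCH **
Candidate D: set leaf[0] = 4 -> leaves = [4, 86, 94, 46, 32, 73, 64, 39]
  L0: [4, 86, 94, 46, 32, 73, 64, 39]
  L1: h(4,86)=(4*31+86)%997=210 h(94,46)=(94*31+46)%997=966 h(32,73)=(32*31+73)%997=68 h(64,39)=(64*31+39)%997=29 -> [210, 966, 68, 29]
  L2: h(210,966)=(210*31+966)%997=497 h(68,29)=(68*31+29)%997=143 -> [497, 143]
  L3: h(497,143)=(497*31+143)%997=595 -> [595]
  root = 595 != target 487
Candidate C produces the target root.

Answer: C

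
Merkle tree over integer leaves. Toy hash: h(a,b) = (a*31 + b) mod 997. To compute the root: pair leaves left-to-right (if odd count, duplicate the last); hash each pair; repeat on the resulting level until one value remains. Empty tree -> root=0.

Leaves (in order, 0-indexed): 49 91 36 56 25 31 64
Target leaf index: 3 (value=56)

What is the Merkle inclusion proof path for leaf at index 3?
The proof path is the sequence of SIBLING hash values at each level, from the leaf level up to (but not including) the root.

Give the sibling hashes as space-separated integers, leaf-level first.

Answer: 36 613 115

Derivation:
L0 (leaves): [49, 91, 36, 56, 25, 31, 64], target index=3
L1: h(49,91)=(49*31+91)%997=613 [pair 0] h(36,56)=(36*31+56)%997=175 [pair 1] h(25,31)=(25*31+31)%997=806 [pair 2] h(64,64)=(64*31+64)%997=54 [pair 3] -> [613, 175, 806, 54]
  Sibling for proof at L0: 36
L2: h(613,175)=(613*31+175)%997=235 [pair 0] h(806,54)=(806*31+54)%997=115 [pair 1] -> [235, 115]
  Sibling for proof at L1: 613
L3: h(235,115)=(235*31+115)%997=421 [pair 0] -> [421]
  Sibling for proof at L2: 115
Root: 421
Proof path (sibling hashes from leaf to root): [36, 613, 115]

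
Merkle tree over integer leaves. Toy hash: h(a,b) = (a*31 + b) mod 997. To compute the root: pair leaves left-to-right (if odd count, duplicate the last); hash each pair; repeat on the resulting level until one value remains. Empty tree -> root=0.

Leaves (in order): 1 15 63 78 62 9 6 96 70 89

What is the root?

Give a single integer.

L0: [1, 15, 63, 78, 62, 9, 6, 96, 70, 89]
L1: h(1,15)=(1*31+15)%997=46 h(63,78)=(63*31+78)%997=37 h(62,9)=(62*31+9)%997=934 h(6,96)=(6*31+96)%997=282 h(70,89)=(70*31+89)%997=265 -> [46, 37, 934, 282, 265]
L2: h(46,37)=(46*31+37)%997=466 h(934,282)=(934*31+282)%997=323 h(265,265)=(265*31+265)%997=504 -> [466, 323, 504]
L3: h(466,323)=(466*31+323)%997=811 h(504,504)=(504*31+504)%997=176 -> [811, 176]
L4: h(811,176)=(811*31+176)%997=392 -> [392]

Answer: 392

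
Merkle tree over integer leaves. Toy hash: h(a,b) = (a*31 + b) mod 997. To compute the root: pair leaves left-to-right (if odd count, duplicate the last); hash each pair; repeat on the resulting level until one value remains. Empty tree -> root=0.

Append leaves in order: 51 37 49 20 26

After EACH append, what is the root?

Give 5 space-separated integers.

Answer: 51 621 879 850 133

Derivation:
After append 51 (leaves=[51]):
  L0: [51]
  root=51
After append 37 (leaves=[51, 37]):
  L0: [51, 37]
  L1: h(51,37)=(51*31+37)%997=621 -> [621]
  root=621
After append 49 (leaves=[51, 37, 49]):
  L0: [51, 37, 49]
  L1: h(51,37)=(51*31+37)%997=621 h(49,49)=(49*31+49)%997=571 -> [621, 571]
  L2: h(621,571)=(621*31+571)%997=879 -> [879]
  root=879
After append 20 (leaves=[51, 37, 49, 20]):
  L0: [51, 37, 49, 20]
  L1: h(51,37)=(51*31+37)%997=621 h(49,20)=(49*31+20)%997=542 -> [621, 542]
  L2: h(621,542)=(621*31+542)%997=850 -> [850]
  root=850
After append 26 (leaves=[51, 37, 49, 20, 26]):
  L0: [51, 37, 49, 20, 26]
  L1: h(51,37)=(51*31+37)%997=621 h(49,20)=(49*31+20)%997=542 h(26,26)=(26*31+26)%997=832 -> [621, 542, 832]
  L2: h(621,542)=(621*31+542)%997=850 h(832,832)=(832*31+832)%997=702 -> [850, 702]
  L3: h(850,702)=(850*31+702)%997=133 -> [133]
  root=133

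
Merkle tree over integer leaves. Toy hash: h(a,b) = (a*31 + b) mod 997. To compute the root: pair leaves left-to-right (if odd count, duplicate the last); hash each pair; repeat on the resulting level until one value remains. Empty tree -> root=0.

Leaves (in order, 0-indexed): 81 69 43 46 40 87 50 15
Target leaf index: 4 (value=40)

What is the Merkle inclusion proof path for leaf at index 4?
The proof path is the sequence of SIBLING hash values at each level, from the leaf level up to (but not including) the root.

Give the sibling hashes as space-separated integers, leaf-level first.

L0 (leaves): [81, 69, 43, 46, 40, 87, 50, 15], target index=4
L1: h(81,69)=(81*31+69)%997=586 [pair 0] h(43,46)=(43*31+46)%997=382 [pair 1] h(40,87)=(40*31+87)%997=330 [pair 2] h(50,15)=(50*31+15)%997=568 [pair 3] -> [586, 382, 330, 568]
  Sibling for proof at L0: 87
L2: h(586,382)=(586*31+382)%997=602 [pair 0] h(330,568)=(330*31+568)%997=828 [pair 1] -> [602, 828]
  Sibling for proof at L1: 568
L3: h(602,828)=(602*31+828)%997=547 [pair 0] -> [547]
  Sibling for proof at L2: 602
Root: 547
Proof path (sibling hashes from leaf to root): [87, 568, 602]

Answer: 87 568 602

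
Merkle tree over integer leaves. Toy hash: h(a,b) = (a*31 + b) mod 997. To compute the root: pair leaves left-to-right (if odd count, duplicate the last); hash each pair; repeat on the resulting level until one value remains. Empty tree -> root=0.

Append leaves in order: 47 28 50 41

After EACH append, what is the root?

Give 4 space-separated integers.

Answer: 47 488 776 767

Derivation:
After append 47 (leaves=[47]):
  L0: [47]
  root=47
After append 28 (leaves=[47, 28]):
  L0: [47, 28]
  L1: h(47,28)=(47*31+28)%997=488 -> [488]
  root=488
After append 50 (leaves=[47, 28, 50]):
  L0: [47, 28, 50]
  L1: h(47,28)=(47*31+28)%997=488 h(50,50)=(50*31+50)%997=603 -> [488, 603]
  L2: h(488,603)=(488*31+603)%997=776 -> [776]
  root=776
After append 41 (leaves=[47, 28, 50, 41]):
  L0: [47, 28, 50, 41]
  L1: h(47,28)=(47*31+28)%997=488 h(50,41)=(50*31+41)%997=594 -> [488, 594]
  L2: h(488,594)=(488*31+594)%997=767 -> [767]
  root=767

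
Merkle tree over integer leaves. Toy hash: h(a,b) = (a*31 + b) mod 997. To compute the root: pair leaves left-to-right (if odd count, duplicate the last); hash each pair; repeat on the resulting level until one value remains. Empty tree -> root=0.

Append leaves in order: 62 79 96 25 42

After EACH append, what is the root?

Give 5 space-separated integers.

Answer: 62 7 298 227 195

Derivation:
After append 62 (leaves=[62]):
  L0: [62]
  root=62
After append 79 (leaves=[62, 79]):
  L0: [62, 79]
  L1: h(62,79)=(62*31+79)%997=7 -> [7]
  root=7
After append 96 (leaves=[62, 79, 96]):
  L0: [62, 79, 96]
  L1: h(62,79)=(62*31+79)%997=7 h(96,96)=(96*31+96)%997=81 -> [7, 81]
  L2: h(7,81)=(7*31+81)%997=298 -> [298]
  root=298
After append 25 (leaves=[62, 79, 96, 25]):
  L0: [62, 79, 96, 25]
  L1: h(62,79)=(62*31+79)%997=7 h(96,25)=(96*31+25)%997=10 -> [7, 10]
  L2: h(7,10)=(7*31+10)%997=227 -> [227]
  root=227
After append 42 (leaves=[62, 79, 96, 25, 42]):
  L0: [62, 79, 96, 25, 42]
  L1: h(62,79)=(62*31+79)%997=7 h(96,25)=(96*31+25)%997=10 h(42,42)=(42*31+42)%997=347 -> [7, 10, 347]
  L2: h(7,10)=(7*31+10)%997=227 h(347,347)=(347*31+347)%997=137 -> [227, 137]
  L3: h(227,137)=(227*31+137)%997=195 -> [195]
  root=195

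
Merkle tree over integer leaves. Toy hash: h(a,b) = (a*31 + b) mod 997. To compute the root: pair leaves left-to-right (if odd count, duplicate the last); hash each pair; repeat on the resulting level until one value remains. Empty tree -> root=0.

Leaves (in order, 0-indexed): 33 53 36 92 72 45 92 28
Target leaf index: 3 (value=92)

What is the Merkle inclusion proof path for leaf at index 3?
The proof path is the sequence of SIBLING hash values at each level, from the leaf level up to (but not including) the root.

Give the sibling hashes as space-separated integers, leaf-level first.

L0 (leaves): [33, 53, 36, 92, 72, 45, 92, 28], target index=3
L1: h(33,53)=(33*31+53)%997=79 [pair 0] h(36,92)=(36*31+92)%997=211 [pair 1] h(72,45)=(72*31+45)%997=283 [pair 2] h(92,28)=(92*31+28)%997=886 [pair 3] -> [79, 211, 283, 886]
  Sibling for proof at L0: 36
L2: h(79,211)=(79*31+211)%997=666 [pair 0] h(283,886)=(283*31+886)%997=686 [pair 1] -> [666, 686]
  Sibling for proof at L1: 79
L3: h(666,686)=(666*31+686)%997=395 [pair 0] -> [395]
  Sibling for proof at L2: 686
Root: 395
Proof path (sibling hashes from leaf to root): [36, 79, 686]

Answer: 36 79 686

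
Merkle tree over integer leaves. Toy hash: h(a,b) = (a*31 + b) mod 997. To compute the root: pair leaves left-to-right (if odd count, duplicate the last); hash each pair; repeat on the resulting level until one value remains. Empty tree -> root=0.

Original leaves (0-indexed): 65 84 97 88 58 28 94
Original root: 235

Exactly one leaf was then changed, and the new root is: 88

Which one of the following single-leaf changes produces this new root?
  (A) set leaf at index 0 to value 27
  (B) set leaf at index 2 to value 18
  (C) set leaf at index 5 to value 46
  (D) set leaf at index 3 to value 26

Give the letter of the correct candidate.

Answer: B

Derivation:
Original leaves: [65, 84, 97, 88, 58, 28, 94]
Target new root: 88
Try each candidate change and compute the resulting root:
Candidate A: set leaf[0] = 27 -> leaves = [27, 84, 97, 88, 58, 28, 94]
  L0: [27, 84, 97, 88, 58, 28, 94]
  L1: h(27,84)=(27*31+84)%997=921 h(97,88)=(97*31+88)%997=104 h(58,28)=(58*31+28)%997=829 h(94,94)=(94*31+94)%997=17 -> [921, 104, 829, 17]
  L2: h(921,104)=(921*31+104)%997=739 h(829,17)=(829*31+17)%997=791 -> [739, 791]
  L3: h(739,791)=(739*31+791)%997=769 -> [769]
  root = 769 != target 88
Candidate B: set leaf[2] = 18 -> leaves = [65, 84, 18, 88, 58, 28, 94]
  L0: [65, 84, 18, 88, 58, 28, 94]
  L1: h(65,84)=(65*31+84)%997=105 h(18,88)=(18*31+88)%997=646 h(58,28)=(58*31+28)%997=829 h(94,94)=(94*31+94)%997=17 -> [105, 646, 829, 17]
  L2: h(105,646)=(105*31+646)%997=910 h(829,17)=(829*31+17)%997=791 -> [910, 791]
  L3: h(910,791)=(910*31+791)%997=88 -> [88]
  root = 88 == target 88  ** MATCH **
Candidate C: set leaf[5] = 46 -> leaves = [65, 84, 97, 88, 58, 46, 94]
  L0: [65, 84, 97, 88, 58, 46, 94]
  L1: h(65,84)=(65*31+84)%997=105 h(97,88)=(97*31+88)%997=104 h(58,46)=(58*31+46)%997=847 h(94,94)=(94*31+94)%997=17 -> [105, 104, 847, 17]
  L2: h(105,104)=(105*31+104)%997=368 h(847,17)=(847*31+17)%997=352 -> [368, 352]
  L3: h(368,352)=(368*31+352)%997=793 -> [793]
  root = 793 != target 88
Candidate D: set leaf[3] = 26 -> leaves = [65, 84, 97, 26, 58, 28, 94]
  L0: [65, 84, 97, 26, 58, 28, 94]
  L1: h(65,84)=(65*31+84)%997=105 h(97,26)=(97*31+26)%997=42 h(58,28)=(58*31+28)%997=829 h(94,94)=(94*31+94)%997=17 -> [105, 42, 829, 17]
  L2: h(105,42)=(105*31+42)%997=306 h(829,17)=(829*31+17)%997=791 -> [306, 791]
  L3: h(306,791)=(306*31+791)%997=307 -> [307]
  root = 307 != target 88
Candidate B produces the target root.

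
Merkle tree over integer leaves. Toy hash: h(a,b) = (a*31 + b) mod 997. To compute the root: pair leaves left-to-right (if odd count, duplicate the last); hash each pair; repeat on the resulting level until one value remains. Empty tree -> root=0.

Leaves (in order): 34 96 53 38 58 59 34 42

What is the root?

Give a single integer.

Answer: 581

Derivation:
L0: [34, 96, 53, 38, 58, 59, 34, 42]
L1: h(34,96)=(34*31+96)%997=153 h(53,38)=(53*31+38)%997=684 h(58,59)=(58*31+59)%997=860 h(34,42)=(34*31+42)%997=99 -> [153, 684, 860, 99]
L2: h(153,684)=(153*31+684)%997=442 h(860,99)=(860*31+99)%997=837 -> [442, 837]
L3: h(442,837)=(442*31+837)%997=581 -> [581]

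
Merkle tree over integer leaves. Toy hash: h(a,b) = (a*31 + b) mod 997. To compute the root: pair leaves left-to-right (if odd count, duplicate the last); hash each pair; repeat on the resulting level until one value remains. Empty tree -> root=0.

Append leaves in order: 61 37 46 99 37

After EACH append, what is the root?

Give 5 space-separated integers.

Answer: 61 931 423 476 800

Derivation:
After append 61 (leaves=[61]):
  L0: [61]
  root=61
After append 37 (leaves=[61, 37]):
  L0: [61, 37]
  L1: h(61,37)=(61*31+37)%997=931 -> [931]
  root=931
After append 46 (leaves=[61, 37, 46]):
  L0: [61, 37, 46]
  L1: h(61,37)=(61*31+37)%997=931 h(46,46)=(46*31+46)%997=475 -> [931, 475]
  L2: h(931,475)=(931*31+475)%997=423 -> [423]
  root=423
After append 99 (leaves=[61, 37, 46, 99]):
  L0: [61, 37, 46, 99]
  L1: h(61,37)=(61*31+37)%997=931 h(46,99)=(46*31+99)%997=528 -> [931, 528]
  L2: h(931,528)=(931*31+528)%997=476 -> [476]
  root=476
After append 37 (leaves=[61, 37, 46, 99, 37]):
  L0: [61, 37, 46, 99, 37]
  L1: h(61,37)=(61*31+37)%997=931 h(46,99)=(46*31+99)%997=528 h(37,37)=(37*31+37)%997=187 -> [931, 528, 187]
  L2: h(931,528)=(931*31+528)%997=476 h(187,187)=(187*31+187)%997=2 -> [476, 2]
  L3: h(476,2)=(476*31+2)%997=800 -> [800]
  root=800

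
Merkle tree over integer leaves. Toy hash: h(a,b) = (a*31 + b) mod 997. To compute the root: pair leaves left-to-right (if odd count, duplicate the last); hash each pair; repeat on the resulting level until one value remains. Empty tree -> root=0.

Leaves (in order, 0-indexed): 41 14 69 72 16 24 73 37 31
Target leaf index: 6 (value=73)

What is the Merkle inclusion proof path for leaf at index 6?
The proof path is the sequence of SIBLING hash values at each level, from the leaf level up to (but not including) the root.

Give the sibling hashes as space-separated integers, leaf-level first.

Answer: 37 520 172 862

Derivation:
L0 (leaves): [41, 14, 69, 72, 16, 24, 73, 37, 31], target index=6
L1: h(41,14)=(41*31+14)%997=288 [pair 0] h(69,72)=(69*31+72)%997=217 [pair 1] h(16,24)=(16*31+24)%997=520 [pair 2] h(73,37)=(73*31+37)%997=306 [pair 3] h(31,31)=(31*31+31)%997=992 [pair 4] -> [288, 217, 520, 306, 992]
  Sibling for proof at L0: 37
L2: h(288,217)=(288*31+217)%997=172 [pair 0] h(520,306)=(520*31+306)%997=474 [pair 1] h(992,992)=(992*31+992)%997=837 [pair 2] -> [172, 474, 837]
  Sibling for proof at L1: 520
L3: h(172,474)=(172*31+474)%997=821 [pair 0] h(837,837)=(837*31+837)%997=862 [pair 1] -> [821, 862]
  Sibling for proof at L2: 172
L4: h(821,862)=(821*31+862)%997=391 [pair 0] -> [391]
  Sibling for proof at L3: 862
Root: 391
Proof path (sibling hashes from leaf to root): [37, 520, 172, 862]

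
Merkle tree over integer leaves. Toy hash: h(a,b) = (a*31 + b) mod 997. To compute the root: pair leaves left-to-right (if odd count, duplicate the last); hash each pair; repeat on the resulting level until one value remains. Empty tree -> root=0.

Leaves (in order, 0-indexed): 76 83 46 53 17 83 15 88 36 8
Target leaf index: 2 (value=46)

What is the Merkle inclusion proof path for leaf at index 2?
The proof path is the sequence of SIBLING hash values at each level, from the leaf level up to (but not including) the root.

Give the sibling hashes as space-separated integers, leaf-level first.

L0 (leaves): [76, 83, 46, 53, 17, 83, 15, 88, 36, 8], target index=2
L1: h(76,83)=(76*31+83)%997=445 [pair 0] h(46,53)=(46*31+53)%997=482 [pair 1] h(17,83)=(17*31+83)%997=610 [pair 2] h(15,88)=(15*31+88)%997=553 [pair 3] h(36,8)=(36*31+8)%997=127 [pair 4] -> [445, 482, 610, 553, 127]
  Sibling for proof at L0: 53
L2: h(445,482)=(445*31+482)%997=319 [pair 0] h(610,553)=(610*31+553)%997=520 [pair 1] h(127,127)=(127*31+127)%997=76 [pair 2] -> [319, 520, 76]
  Sibling for proof at L1: 445
L3: h(319,520)=(319*31+520)%997=439 [pair 0] h(76,76)=(76*31+76)%997=438 [pair 1] -> [439, 438]
  Sibling for proof at L2: 520
L4: h(439,438)=(439*31+438)%997=89 [pair 0] -> [89]
  Sibling for proof at L3: 438
Root: 89
Proof path (sibling hashes from leaf to root): [53, 445, 520, 438]

Answer: 53 445 520 438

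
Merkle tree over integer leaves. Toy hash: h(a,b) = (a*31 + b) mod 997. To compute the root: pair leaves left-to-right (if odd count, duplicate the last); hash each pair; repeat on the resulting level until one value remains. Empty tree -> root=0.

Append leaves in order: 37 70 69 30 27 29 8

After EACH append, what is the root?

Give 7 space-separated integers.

Answer: 37 220 55 16 228 292 679

Derivation:
After append 37 (leaves=[37]):
  L0: [37]
  root=37
After append 70 (leaves=[37, 70]):
  L0: [37, 70]
  L1: h(37,70)=(37*31+70)%997=220 -> [220]
  root=220
After append 69 (leaves=[37, 70, 69]):
  L0: [37, 70, 69]
  L1: h(37,70)=(37*31+70)%997=220 h(69,69)=(69*31+69)%997=214 -> [220, 214]
  L2: h(220,214)=(220*31+214)%997=55 -> [55]
  root=55
After append 30 (leaves=[37, 70, 69, 30]):
  L0: [37, 70, 69, 30]
  L1: h(37,70)=(37*31+70)%997=220 h(69,30)=(69*31+30)%997=175 -> [220, 175]
  L2: h(220,175)=(220*31+175)%997=16 -> [16]
  root=16
After append 27 (leaves=[37, 70, 69, 30, 27]):
  L0: [37, 70, 69, 30, 27]
  L1: h(37,70)=(37*31+70)%997=220 h(69,30)=(69*31+30)%997=175 h(27,27)=(27*31+27)%997=864 -> [220, 175, 864]
  L2: h(220,175)=(220*31+175)%997=16 h(864,864)=(864*31+864)%997=729 -> [16, 729]
  L3: h(16,729)=(16*31+729)%997=228 -> [228]
  root=228
After append 29 (leaves=[37, 70, 69, 30, 27, 29]):
  L0: [37, 70, 69, 30, 27, 29]
  L1: h(37,70)=(37*31+70)%997=220 h(69,30)=(69*31+30)%997=175 h(27,29)=(27*31+29)%997=866 -> [220, 175, 866]
  L2: h(220,175)=(220*31+175)%997=16 h(866,866)=(866*31+866)%997=793 -> [16, 793]
  L3: h(16,793)=(16*31+793)%997=292 -> [292]
  root=292
After append 8 (leaves=[37, 70, 69, 30, 27, 29, 8]):
  L0: [37, 70, 69, 30, 27, 29, 8]
  L1: h(37,70)=(37*31+70)%997=220 h(69,30)=(69*31+30)%997=175 h(27,29)=(27*31+29)%997=866 h(8,8)=(8*31+8)%997=256 -> [220, 175, 866, 256]
  L2: h(220,175)=(220*31+175)%997=16 h(866,256)=(866*31+256)%997=183 -> [16, 183]
  L3: h(16,183)=(16*31+183)%997=679 -> [679]
  root=679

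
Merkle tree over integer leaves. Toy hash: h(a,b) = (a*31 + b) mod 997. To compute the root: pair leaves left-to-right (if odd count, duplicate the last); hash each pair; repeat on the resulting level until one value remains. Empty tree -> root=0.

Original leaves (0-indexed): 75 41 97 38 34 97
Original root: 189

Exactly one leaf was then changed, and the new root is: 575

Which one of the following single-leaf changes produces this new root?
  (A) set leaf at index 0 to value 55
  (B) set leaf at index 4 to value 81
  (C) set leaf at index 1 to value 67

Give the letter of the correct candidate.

Answer: A

Derivation:
Original leaves: [75, 41, 97, 38, 34, 97]
Target new root: 575
Try each candidate change and compute the resulting root:
Candidate A: set leaf[0] = 55 -> leaves = [55, 41, 97, 38, 34, 97]
  L0: [55, 41, 97, 38, 34, 97]
  L1: h(55,41)=(55*31+41)%997=749 h(97,38)=(97*31+38)%997=54 h(34,97)=(34*31+97)%997=154 -> [749, 54, 154]
  L2: h(749,54)=(749*31+54)%997=342 h(154,154)=(154*31+154)%997=940 -> [342, 940]
  L3: h(342,940)=(342*31+940)%997=575 -> [575]
  root = 575 == target 575  ** MATCH **
Candidate B: set leaf[4] = 81 -> leaves = [75, 41, 97, 38, 81, 97]
  L0: [75, 41, 97, 38, 81, 97]
  L1: h(75,41)=(75*31+41)%997=372 h(97,38)=(97*31+38)%997=54 h(81,97)=(81*31+97)%997=614 -> [372, 54, 614]
  L2: h(372,54)=(372*31+54)%997=619 h(614,614)=(614*31+614)%997=705 -> [619, 705]
  L3: h(619,705)=(619*31+705)%997=951 -> [951]
  root = 951 != target 575
Candidate C: set leaf[1] = 67 -> leaves = [75, 67, 97, 38, 34, 97]
  L0: [75, 67, 97, 38, 34, 97]
  L1: h(75,67)=(75*31+67)%997=398 h(97,38)=(97*31+38)%997=54 h(34,97)=(34*31+97)%997=154 -> [398, 54, 154]
  L2: h(398,54)=(398*31+54)%997=428 h(154,154)=(154*31+154)%997=940 -> [428, 940]
  L3: h(428,940)=(428*31+940)%997=250 -> [250]
  root = 250 != target 575
Candidate A produces the target root.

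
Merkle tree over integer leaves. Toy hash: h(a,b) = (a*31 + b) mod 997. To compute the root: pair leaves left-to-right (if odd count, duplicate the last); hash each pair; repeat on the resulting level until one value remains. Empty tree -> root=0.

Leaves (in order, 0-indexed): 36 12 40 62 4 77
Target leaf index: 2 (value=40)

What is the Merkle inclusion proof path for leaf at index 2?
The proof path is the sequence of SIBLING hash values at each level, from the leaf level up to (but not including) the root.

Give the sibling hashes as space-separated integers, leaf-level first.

Answer: 62 131 450

Derivation:
L0 (leaves): [36, 12, 40, 62, 4, 77], target index=2
L1: h(36,12)=(36*31+12)%997=131 [pair 0] h(40,62)=(40*31+62)%997=305 [pair 1] h(4,77)=(4*31+77)%997=201 [pair 2] -> [131, 305, 201]
  Sibling for proof at L0: 62
L2: h(131,305)=(131*31+305)%997=378 [pair 0] h(201,201)=(201*31+201)%997=450 [pair 1] -> [378, 450]
  Sibling for proof at L1: 131
L3: h(378,450)=(378*31+450)%997=204 [pair 0] -> [204]
  Sibling for proof at L2: 450
Root: 204
Proof path (sibling hashes from leaf to root): [62, 131, 450]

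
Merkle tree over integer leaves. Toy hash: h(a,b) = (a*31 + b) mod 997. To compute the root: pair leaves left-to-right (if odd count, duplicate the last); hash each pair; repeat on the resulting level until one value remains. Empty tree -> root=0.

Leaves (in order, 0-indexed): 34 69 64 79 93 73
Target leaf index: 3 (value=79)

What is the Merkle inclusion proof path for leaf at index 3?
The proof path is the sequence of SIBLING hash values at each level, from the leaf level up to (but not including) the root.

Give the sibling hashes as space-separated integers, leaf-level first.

L0 (leaves): [34, 69, 64, 79, 93, 73], target index=3
L1: h(34,69)=(34*31+69)%997=126 [pair 0] h(64,79)=(64*31+79)%997=69 [pair 1] h(93,73)=(93*31+73)%997=962 [pair 2] -> [126, 69, 962]
  Sibling for proof at L0: 64
L2: h(126,69)=(126*31+69)%997=984 [pair 0] h(962,962)=(962*31+962)%997=874 [pair 1] -> [984, 874]
  Sibling for proof at L1: 126
L3: h(984,874)=(984*31+874)%997=471 [pair 0] -> [471]
  Sibling for proof at L2: 874
Root: 471
Proof path (sibling hashes from leaf to root): [64, 126, 874]

Answer: 64 126 874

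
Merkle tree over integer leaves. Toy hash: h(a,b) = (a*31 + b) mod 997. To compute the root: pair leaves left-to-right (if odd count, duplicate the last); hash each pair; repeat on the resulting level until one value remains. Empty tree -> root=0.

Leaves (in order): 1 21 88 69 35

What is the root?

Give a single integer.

L0: [1, 21, 88, 69, 35]
L1: h(1,21)=(1*31+21)%997=52 h(88,69)=(88*31+69)%997=803 h(35,35)=(35*31+35)%997=123 -> [52, 803, 123]
L2: h(52,803)=(52*31+803)%997=421 h(123,123)=(123*31+123)%997=945 -> [421, 945]
L3: h(421,945)=(421*31+945)%997=38 -> [38]

Answer: 38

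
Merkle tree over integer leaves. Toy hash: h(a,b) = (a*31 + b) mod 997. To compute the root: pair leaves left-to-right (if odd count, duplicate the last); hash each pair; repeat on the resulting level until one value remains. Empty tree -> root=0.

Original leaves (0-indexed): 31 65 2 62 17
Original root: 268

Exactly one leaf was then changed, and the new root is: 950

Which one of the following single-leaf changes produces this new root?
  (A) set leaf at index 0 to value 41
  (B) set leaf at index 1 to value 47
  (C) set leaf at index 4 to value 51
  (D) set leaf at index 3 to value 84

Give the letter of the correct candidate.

Original leaves: [31, 65, 2, 62, 17]
Target new root: 950
Try each candidate change and compute the resulting root:
Candidate A: set leaf[0] = 41 -> leaves = [41, 65, 2, 62, 17]
  L0: [41, 65, 2, 62, 17]
  L1: h(41,65)=(41*31+65)%997=339 h(2,62)=(2*31+62)%997=124 h(17,17)=(17*31+17)%997=544 -> [339, 124, 544]
  L2: h(339,124)=(339*31+124)%997=663 h(544,544)=(544*31+544)%997=459 -> [663, 459]
  L3: h(663,459)=(663*31+459)%997=75 -> [75]
  root = 75 != target 950
Candidate B: set leaf[1] = 47 -> leaves = [31, 47, 2, 62, 17]
  L0: [31, 47, 2, 62, 17]
  L1: h(31,47)=(31*31+47)%997=11 h(2,62)=(2*31+62)%997=124 h(17,17)=(17*31+17)%997=544 -> [11, 124, 544]
  L2: h(11,124)=(11*31+124)%997=465 h(544,544)=(544*31+544)%997=459 -> [465, 459]
  L3: h(465,459)=(465*31+459)%997=916 -> [916]
  root = 916 != target 950
Candidate C: set leaf[4] = 51 -> leaves = [31, 65, 2, 62, 51]
  L0: [31, 65, 2, 62, 51]
  L1: h(31,65)=(31*31+65)%997=29 h(2,62)=(2*31+62)%997=124 h(51,51)=(51*31+51)%997=635 -> [29, 124, 635]
  L2: h(29,124)=(29*31+124)%997=26 h(635,635)=(635*31+635)%997=380 -> [26, 380]
  L3: h(26,380)=(26*31+380)%997=189 -> [189]
  root = 189 != target 950
Candidate D: set leaf[3] = 84 -> leaves = [31, 65, 2, 84, 17]
  L0: [31, 65, 2, 84, 17]
  L1: h(31,65)=(31*31+65)%997=29 h(2,84)=(2*31+84)%997=146 h(17,17)=(17*31+17)%997=544 -> [29, 146, 544]
  L2: h(29,146)=(29*31+146)%997=48 h(544,544)=(544*31+544)%997=459 -> [48, 459]
  L3: h(48,459)=(48*31+459)%997=950 -> [950]
  root = 950 == target 950  ** MATCH **
Candidate D produces the target root.

Answer: D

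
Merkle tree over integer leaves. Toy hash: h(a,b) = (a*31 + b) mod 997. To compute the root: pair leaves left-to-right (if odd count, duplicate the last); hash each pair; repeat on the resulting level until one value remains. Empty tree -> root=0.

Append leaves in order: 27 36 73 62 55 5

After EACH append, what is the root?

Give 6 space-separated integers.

Answer: 27 873 486 475 258 652

Derivation:
After append 27 (leaves=[27]):
  L0: [27]
  root=27
After append 36 (leaves=[27, 36]):
  L0: [27, 36]
  L1: h(27,36)=(27*31+36)%997=873 -> [873]
  root=873
After append 73 (leaves=[27, 36, 73]):
  L0: [27, 36, 73]
  L1: h(27,36)=(27*31+36)%997=873 h(73,73)=(73*31+73)%997=342 -> [873, 342]
  L2: h(873,342)=(873*31+342)%997=486 -> [486]
  root=486
After append 62 (leaves=[27, 36, 73, 62]):
  L0: [27, 36, 73, 62]
  L1: h(27,36)=(27*31+36)%997=873 h(73,62)=(73*31+62)%997=331 -> [873, 331]
  L2: h(873,331)=(873*31+331)%997=475 -> [475]
  root=475
After append 55 (leaves=[27, 36, 73, 62, 55]):
  L0: [27, 36, 73, 62, 55]
  L1: h(27,36)=(27*31+36)%997=873 h(73,62)=(73*31+62)%997=331 h(55,55)=(55*31+55)%997=763 -> [873, 331, 763]
  L2: h(873,331)=(873*31+331)%997=475 h(763,763)=(763*31+763)%997=488 -> [475, 488]
  L3: h(475,488)=(475*31+488)%997=258 -> [258]
  root=258
After append 5 (leaves=[27, 36, 73, 62, 55, 5]):
  L0: [27, 36, 73, 62, 55, 5]
  L1: h(27,36)=(27*31+36)%997=873 h(73,62)=(73*31+62)%997=331 h(55,5)=(55*31+5)%997=713 -> [873, 331, 713]
  L2: h(873,331)=(873*31+331)%997=475 h(713,713)=(713*31+713)%997=882 -> [475, 882]
  L3: h(475,882)=(475*31+882)%997=652 -> [652]
  root=652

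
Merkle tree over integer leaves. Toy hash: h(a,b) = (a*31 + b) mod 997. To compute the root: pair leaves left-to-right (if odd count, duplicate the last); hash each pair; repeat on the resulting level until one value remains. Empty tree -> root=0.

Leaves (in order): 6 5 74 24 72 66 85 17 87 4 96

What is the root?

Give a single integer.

Answer: 40

Derivation:
L0: [6, 5, 74, 24, 72, 66, 85, 17, 87, 4, 96]
L1: h(6,5)=(6*31+5)%997=191 h(74,24)=(74*31+24)%997=324 h(72,66)=(72*31+66)%997=304 h(85,17)=(85*31+17)%997=658 h(87,4)=(87*31+4)%997=707 h(96,96)=(96*31+96)%997=81 -> [191, 324, 304, 658, 707, 81]
L2: h(191,324)=(191*31+324)%997=263 h(304,658)=(304*31+658)%997=112 h(707,81)=(707*31+81)%997=64 -> [263, 112, 64]
L3: h(263,112)=(263*31+112)%997=289 h(64,64)=(64*31+64)%997=54 -> [289, 54]
L4: h(289,54)=(289*31+54)%997=40 -> [40]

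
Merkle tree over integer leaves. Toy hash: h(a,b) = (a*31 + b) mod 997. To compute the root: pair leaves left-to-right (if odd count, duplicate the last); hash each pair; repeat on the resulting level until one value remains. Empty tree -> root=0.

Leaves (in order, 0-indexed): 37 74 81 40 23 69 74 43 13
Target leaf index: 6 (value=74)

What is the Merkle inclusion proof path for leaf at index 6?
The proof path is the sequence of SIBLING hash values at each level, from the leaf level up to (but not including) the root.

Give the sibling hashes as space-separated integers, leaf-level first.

L0 (leaves): [37, 74, 81, 40, 23, 69, 74, 43, 13], target index=6
L1: h(37,74)=(37*31+74)%997=224 [pair 0] h(81,40)=(81*31+40)%997=557 [pair 1] h(23,69)=(23*31+69)%997=782 [pair 2] h(74,43)=(74*31+43)%997=343 [pair 3] h(13,13)=(13*31+13)%997=416 [pair 4] -> [224, 557, 782, 343, 416]
  Sibling for proof at L0: 43
L2: h(224,557)=(224*31+557)%997=522 [pair 0] h(782,343)=(782*31+343)%997=657 [pair 1] h(416,416)=(416*31+416)%997=351 [pair 2] -> [522, 657, 351]
  Sibling for proof at L1: 782
L3: h(522,657)=(522*31+657)%997=887 [pair 0] h(351,351)=(351*31+351)%997=265 [pair 1] -> [887, 265]
  Sibling for proof at L2: 522
L4: h(887,265)=(887*31+265)%997=843 [pair 0] -> [843]
  Sibling for proof at L3: 265
Root: 843
Proof path (sibling hashes from leaf to root): [43, 782, 522, 265]

Answer: 43 782 522 265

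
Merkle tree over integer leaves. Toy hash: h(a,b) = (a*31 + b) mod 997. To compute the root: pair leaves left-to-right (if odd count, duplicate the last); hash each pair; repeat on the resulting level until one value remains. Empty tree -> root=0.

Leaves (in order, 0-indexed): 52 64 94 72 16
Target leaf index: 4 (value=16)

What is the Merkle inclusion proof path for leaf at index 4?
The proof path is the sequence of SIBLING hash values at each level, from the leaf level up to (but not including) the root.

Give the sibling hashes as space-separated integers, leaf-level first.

L0 (leaves): [52, 64, 94, 72, 16], target index=4
L1: h(52,64)=(52*31+64)%997=679 [pair 0] h(94,72)=(94*31+72)%997=992 [pair 1] h(16,16)=(16*31+16)%997=512 [pair 2] -> [679, 992, 512]
  Sibling for proof at L0: 16
L2: h(679,992)=(679*31+992)%997=107 [pair 0] h(512,512)=(512*31+512)%997=432 [pair 1] -> [107, 432]
  Sibling for proof at L1: 512
L3: h(107,432)=(107*31+432)%997=758 [pair 0] -> [758]
  Sibling for proof at L2: 107
Root: 758
Proof path (sibling hashes from leaf to root): [16, 512, 107]

Answer: 16 512 107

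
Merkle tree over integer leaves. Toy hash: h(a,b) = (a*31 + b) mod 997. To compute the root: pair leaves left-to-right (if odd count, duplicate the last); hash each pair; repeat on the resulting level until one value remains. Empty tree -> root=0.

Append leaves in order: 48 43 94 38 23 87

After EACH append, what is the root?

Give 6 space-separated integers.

After append 48 (leaves=[48]):
  L0: [48]
  root=48
After append 43 (leaves=[48, 43]):
  L0: [48, 43]
  L1: h(48,43)=(48*31+43)%997=534 -> [534]
  root=534
After append 94 (leaves=[48, 43, 94]):
  L0: [48, 43, 94]
  L1: h(48,43)=(48*31+43)%997=534 h(94,94)=(94*31+94)%997=17 -> [534, 17]
  L2: h(534,17)=(534*31+17)%997=619 -> [619]
  root=619
After append 38 (leaves=[48, 43, 94, 38]):
  L0: [48, 43, 94, 38]
  L1: h(48,43)=(48*31+43)%997=534 h(94,38)=(94*31+38)%997=958 -> [534, 958]
  L2: h(534,958)=(534*31+958)%997=563 -> [563]
  root=563
After append 23 (leaves=[48, 43, 94, 38, 23]):
  L0: [48, 43, 94, 38, 23]
  L1: h(48,43)=(48*31+43)%997=534 h(94,38)=(94*31+38)%997=958 h(23,23)=(23*31+23)%997=736 -> [534, 958, 736]
  L2: h(534,958)=(534*31+958)%997=563 h(736,736)=(736*31+736)%997=621 -> [563, 621]
  L3: h(563,621)=(563*31+621)%997=128 -> [128]
  root=128
After append 87 (leaves=[48, 43, 94, 38, 23, 87]):
  L0: [48, 43, 94, 38, 23, 87]
  L1: h(48,43)=(48*31+43)%997=534 h(94,38)=(94*31+38)%997=958 h(23,87)=(23*31+87)%997=800 -> [534, 958, 800]
  L2: h(534,958)=(534*31+958)%997=563 h(800,800)=(800*31+800)%997=675 -> [563, 675]
  L3: h(563,675)=(563*31+675)%997=182 -> [182]
  root=182

Answer: 48 534 619 563 128 182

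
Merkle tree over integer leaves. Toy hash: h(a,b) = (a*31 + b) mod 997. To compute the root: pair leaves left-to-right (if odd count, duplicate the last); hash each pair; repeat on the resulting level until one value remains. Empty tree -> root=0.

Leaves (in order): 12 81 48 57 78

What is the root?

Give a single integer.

Answer: 792

Derivation:
L0: [12, 81, 48, 57, 78]
L1: h(12,81)=(12*31+81)%997=453 h(48,57)=(48*31+57)%997=548 h(78,78)=(78*31+78)%997=502 -> [453, 548, 502]
L2: h(453,548)=(453*31+548)%997=633 h(502,502)=(502*31+502)%997=112 -> [633, 112]
L3: h(633,112)=(633*31+112)%997=792 -> [792]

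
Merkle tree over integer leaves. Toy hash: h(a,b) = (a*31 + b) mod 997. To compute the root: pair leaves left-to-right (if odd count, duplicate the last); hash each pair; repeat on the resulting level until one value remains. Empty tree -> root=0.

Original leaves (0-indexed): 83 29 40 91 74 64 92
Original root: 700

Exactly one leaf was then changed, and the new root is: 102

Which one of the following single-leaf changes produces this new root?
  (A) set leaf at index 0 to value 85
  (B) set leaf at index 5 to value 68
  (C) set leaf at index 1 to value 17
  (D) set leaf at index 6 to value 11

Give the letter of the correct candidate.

Answer: D

Derivation:
Original leaves: [83, 29, 40, 91, 74, 64, 92]
Target new root: 102
Try each candidate change and compute the resulting root:
Candidate A: set leaf[0] = 85 -> leaves = [85, 29, 40, 91, 74, 64, 92]
  L0: [85, 29, 40, 91, 74, 64, 92]
  L1: h(85,29)=(85*31+29)%997=670 h(40,91)=(40*31+91)%997=334 h(74,64)=(74*31+64)%997=364 h(92,92)=(92*31+92)%997=950 -> [670, 334, 364, 950]
  L2: h(670,334)=(670*31+334)%997=167 h(364,950)=(364*31+950)%997=270 -> [167, 270]
  L3: h(167,270)=(167*31+270)%997=462 -> [462]
  root = 462 != target 102
Candidate B: set leaf[5] = 68 -> leaves = [83, 29, 40, 91, 74, 68, 92]
  L0: [83, 29, 40, 91, 74, 68, 92]
  L1: h(83,29)=(83*31+29)%997=608 h(40,91)=(40*31+91)%997=334 h(74,68)=(74*31+68)%997=368 h(92,92)=(92*31+92)%997=950 -> [608, 334, 368, 950]
  L2: h(608,334)=(608*31+334)%997=239 h(368,950)=(368*31+950)%997=394 -> [239, 394]
  L3: h(239,394)=(239*31+394)%997=824 -> [824]
  root = 824 != target 102
Candidate C: set leaf[1] = 17 -> leaves = [83, 17, 40, 91, 74, 64, 92]
  L0: [83, 17, 40, 91, 74, 64, 92]
  L1: h(83,17)=(83*31+17)%997=596 h(40,91)=(40*31+91)%997=334 h(74,64)=(74*31+64)%997=364 h(92,92)=(92*31+92)%997=950 -> [596, 334, 364, 950]
  L2: h(596,334)=(596*31+334)%997=864 h(364,950)=(364*31+950)%997=270 -> [864, 270]
  L3: h(864,270)=(864*31+270)%997=135 -> [135]
  root = 135 != target 102
Candidate D: set leaf[6] = 11 -> leaves = [83, 29, 40, 91, 74, 64, 11]
  L0: [83, 29, 40, 91, 74, 64, 11]
  L1: h(83,29)=(83*31+29)%997=608 h(40,91)=(40*31+91)%997=334 h(74,64)=(74*31+64)%997=364 h(11,11)=(11*31+11)%997=352 -> [608, 334, 364, 352]
  L2: h(608,334)=(608*31+334)%997=239 h(364,352)=(364*31+352)%997=669 -> [239, 669]
  L3: h(239,669)=(239*31+669)%997=102 -> [102]
  root = 102 == target 102  ** MATCH **
Candidate D produces the target root.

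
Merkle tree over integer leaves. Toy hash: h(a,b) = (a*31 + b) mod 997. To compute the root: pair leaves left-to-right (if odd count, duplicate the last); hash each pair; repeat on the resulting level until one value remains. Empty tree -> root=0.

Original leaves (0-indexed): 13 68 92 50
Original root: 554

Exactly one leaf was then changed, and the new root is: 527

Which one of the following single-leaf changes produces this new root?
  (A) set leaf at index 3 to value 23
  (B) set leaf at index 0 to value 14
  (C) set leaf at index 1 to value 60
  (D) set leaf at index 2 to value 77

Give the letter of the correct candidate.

Original leaves: [13, 68, 92, 50]
Target new root: 527
Try each candidate change and compute the resulting root:
Candidate A: set leaf[3] = 23 -> leaves = [13, 68, 92, 23]
  L0: [13, 68, 92, 23]
  L1: h(13,68)=(13*31+68)%997=471 h(92,23)=(92*31+23)%997=881 -> [471, 881]
  L2: h(471,881)=(471*31+881)%997=527 -> [527]
  root = 527 == target 527  ** MATCH **
Candidate B: set leaf[0] = 14 -> leaves = [14, 68, 92, 50]
  L0: [14, 68, 92, 50]
  L1: h(14,68)=(14*31+68)%997=502 h(92,50)=(92*31+50)%997=908 -> [502, 908]
  L2: h(502,908)=(502*31+908)%997=518 -> [518]
  root = 518 != target 527
Candidate C: set leaf[1] = 60 -> leaves = [13, 60, 92, 50]
  L0: [13, 60, 92, 50]
  L1: h(13,60)=(13*31+60)%997=463 h(92,50)=(92*31+50)%997=908 -> [463, 908]
  L2: h(463,908)=(463*31+908)%997=306 -> [306]
  root = 306 != target 527
Candidate D: set leaf[2] = 77 -> leaves = [13, 68, 77, 50]
  L0: [13, 68, 77, 50]
  L1: h(13,68)=(13*31+68)%997=471 h(77,50)=(77*31+50)%997=443 -> [471, 443]
  L2: h(471,443)=(471*31+443)%997=89 -> [89]
  root = 89 != target 527
Candidate A produces the target root.

Answer: A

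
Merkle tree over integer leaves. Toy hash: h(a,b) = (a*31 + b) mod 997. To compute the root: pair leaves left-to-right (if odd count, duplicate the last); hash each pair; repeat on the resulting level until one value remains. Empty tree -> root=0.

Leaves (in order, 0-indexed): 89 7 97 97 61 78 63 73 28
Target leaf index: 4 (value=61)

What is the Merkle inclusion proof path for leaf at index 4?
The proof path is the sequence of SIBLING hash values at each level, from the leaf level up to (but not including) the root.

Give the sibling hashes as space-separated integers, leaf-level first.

L0 (leaves): [89, 7, 97, 97, 61, 78, 63, 73, 28], target index=4
L1: h(89,7)=(89*31+7)%997=772 [pair 0] h(97,97)=(97*31+97)%997=113 [pair 1] h(61,78)=(61*31+78)%997=972 [pair 2] h(63,73)=(63*31+73)%997=32 [pair 3] h(28,28)=(28*31+28)%997=896 [pair 4] -> [772, 113, 972, 32, 896]
  Sibling for proof at L0: 78
L2: h(772,113)=(772*31+113)%997=117 [pair 0] h(972,32)=(972*31+32)%997=254 [pair 1] h(896,896)=(896*31+896)%997=756 [pair 2] -> [117, 254, 756]
  Sibling for proof at L1: 32
L3: h(117,254)=(117*31+254)%997=890 [pair 0] h(756,756)=(756*31+756)%997=264 [pair 1] -> [890, 264]
  Sibling for proof at L2: 117
L4: h(890,264)=(890*31+264)%997=935 [pair 0] -> [935]
  Sibling for proof at L3: 264
Root: 935
Proof path (sibling hashes from leaf to root): [78, 32, 117, 264]

Answer: 78 32 117 264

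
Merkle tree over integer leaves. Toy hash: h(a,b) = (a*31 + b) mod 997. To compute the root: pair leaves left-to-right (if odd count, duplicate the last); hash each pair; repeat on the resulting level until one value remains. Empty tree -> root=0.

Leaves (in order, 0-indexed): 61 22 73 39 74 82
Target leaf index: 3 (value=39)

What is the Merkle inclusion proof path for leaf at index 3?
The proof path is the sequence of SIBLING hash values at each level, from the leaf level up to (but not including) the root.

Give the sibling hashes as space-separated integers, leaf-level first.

Answer: 73 916 260

Derivation:
L0 (leaves): [61, 22, 73, 39, 74, 82], target index=3
L1: h(61,22)=(61*31+22)%997=916 [pair 0] h(73,39)=(73*31+39)%997=308 [pair 1] h(74,82)=(74*31+82)%997=382 [pair 2] -> [916, 308, 382]
  Sibling for proof at L0: 73
L2: h(916,308)=(916*31+308)%997=788 [pair 0] h(382,382)=(382*31+382)%997=260 [pair 1] -> [788, 260]
  Sibling for proof at L1: 916
L3: h(788,260)=(788*31+260)%997=760 [pair 0] -> [760]
  Sibling for proof at L2: 260
Root: 760
Proof path (sibling hashes from leaf to root): [73, 916, 260]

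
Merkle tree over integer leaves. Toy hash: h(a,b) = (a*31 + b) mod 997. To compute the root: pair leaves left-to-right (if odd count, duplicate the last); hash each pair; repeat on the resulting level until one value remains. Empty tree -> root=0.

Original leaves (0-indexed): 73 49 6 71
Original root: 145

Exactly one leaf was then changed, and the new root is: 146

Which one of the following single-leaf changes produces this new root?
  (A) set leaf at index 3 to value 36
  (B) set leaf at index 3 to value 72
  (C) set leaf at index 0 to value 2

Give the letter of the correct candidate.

Original leaves: [73, 49, 6, 71]
Target new root: 146
Try each candidate change and compute the resulting root:
Candidate A: set leaf[3] = 36 -> leaves = [73, 49, 6, 36]
  L0: [73, 49, 6, 36]
  L1: h(73,49)=(73*31+49)%997=318 h(6,36)=(6*31+36)%997=222 -> [318, 222]
  L2: h(318,222)=(318*31+222)%997=110 -> [110]
  root = 110 != target 146
Candidate B: set leaf[3] = 72 -> leaves = [73, 49, 6, 72]
  L0: [73, 49, 6, 72]
  L1: h(73,49)=(73*31+49)%997=318 h(6,72)=(6*31+72)%997=258 -> [318, 258]
  L2: h(318,258)=(318*31+258)%997=146 -> [146]
  root = 146 == target 146  ** MATCH **
Candidate C: set leaf[0] = 2 -> leaves = [2, 49, 6, 71]
  L0: [2, 49, 6, 71]
  L1: h(2,49)=(2*31+49)%997=111 h(6,71)=(6*31+71)%997=257 -> [111, 257]
  L2: h(111,257)=(111*31+257)%997=707 -> [707]
  root = 707 != target 146
Candidate B produces the target root.

Answer: B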